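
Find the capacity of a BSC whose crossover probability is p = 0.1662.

For BSC with error probability p:
C = 1 - H(p) where H(p) is binary entropy
H(0.1662) = -0.1662 × log₂(0.1662) - 0.8338 × log₂(0.8338)
H(p) = 0.6489
C = 1 - 0.6489 = 0.3511 bits/use


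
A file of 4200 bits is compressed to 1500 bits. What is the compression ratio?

Compression ratio = Original / Compressed
= 4200 / 1500 = 2.80:1


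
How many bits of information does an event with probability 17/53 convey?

Information content I(x) = -log₂(p(x))
I = -log₂(17/53) = -log₂(0.3208)
I = 1.6405 bits


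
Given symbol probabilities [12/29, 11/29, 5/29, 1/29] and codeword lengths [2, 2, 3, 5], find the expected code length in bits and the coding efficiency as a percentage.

Average length L = Σ p_i × l_i = 2.2759 bits
Entropy H = 1.6620 bits
Efficiency η = H/L × 100% = 73.03%


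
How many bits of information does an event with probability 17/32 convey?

Information content I(x) = -log₂(p(x))
I = -log₂(17/32) = -log₂(0.5312)
I = 0.9125 bits


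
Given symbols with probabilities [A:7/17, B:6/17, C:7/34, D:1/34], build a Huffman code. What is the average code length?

Huffman tree construction:
Combine smallest probabilities repeatedly
Resulting codes:
  A: 0 (length 1)
  B: 11 (length 2)
  C: 101 (length 3)
  D: 100 (length 3)
Average length = Σ p(s) × length(s) = 1.8235 bits


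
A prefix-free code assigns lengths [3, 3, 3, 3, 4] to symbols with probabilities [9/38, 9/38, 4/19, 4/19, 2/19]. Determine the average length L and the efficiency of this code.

Average length L = Σ p_i × l_i = 3.1053 bits
Entropy H = 2.2727 bits
Efficiency η = H/L × 100% = 73.19%


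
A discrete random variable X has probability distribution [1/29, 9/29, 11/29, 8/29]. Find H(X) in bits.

H(X) = -Σ p(x) log₂ p(x)
  -1/29 × log₂(1/29) = 0.1675
  -9/29 × log₂(9/29) = 0.5239
  -11/29 × log₂(11/29) = 0.5305
  -8/29 × log₂(8/29) = 0.5125
H(X) = 1.7344 bits


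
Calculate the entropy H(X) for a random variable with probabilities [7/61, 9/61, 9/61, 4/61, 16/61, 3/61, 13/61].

H(X) = -Σ p(x) log₂ p(x)
  -7/61 × log₂(7/61) = 0.3584
  -9/61 × log₂(9/61) = 0.4073
  -9/61 × log₂(9/61) = 0.4073
  -4/61 × log₂(4/61) = 0.2578
  -16/61 × log₂(16/61) = 0.5064
  -3/61 × log₂(3/61) = 0.2137
  -13/61 × log₂(13/61) = 0.4753
H(X) = 2.6263 bits


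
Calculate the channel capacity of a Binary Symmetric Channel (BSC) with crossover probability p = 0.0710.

For BSC with error probability p:
C = 1 - H(p) where H(p) is binary entropy
H(0.0710) = -0.0710 × log₂(0.0710) - 0.9290 × log₂(0.9290)
H(p) = 0.3696
C = 1 - 0.3696 = 0.6304 bits/use


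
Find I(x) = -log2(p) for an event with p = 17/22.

Information content I(x) = -log₂(p(x))
I = -log₂(17/22) = -log₂(0.7727)
I = 0.3720 bits


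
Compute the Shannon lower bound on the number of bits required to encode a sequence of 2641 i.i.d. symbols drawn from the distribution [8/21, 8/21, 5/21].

Entropy H = 1.5538 bits/symbol
Minimum bits = H × n = 1.5538 × 2641
= 4103.49 bits


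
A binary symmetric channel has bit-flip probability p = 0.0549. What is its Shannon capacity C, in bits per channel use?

For BSC with error probability p:
C = 1 - H(p) where H(p) is binary entropy
H(0.0549) = -0.0549 × log₂(0.0549) - 0.9451 × log₂(0.9451)
H(p) = 0.3069
C = 1 - 0.3069 = 0.6931 bits/use


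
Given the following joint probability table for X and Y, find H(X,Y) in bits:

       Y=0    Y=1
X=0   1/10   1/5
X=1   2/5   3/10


H(X,Y) = -Σ p(x,y) log₂ p(x,y)
  p(0,0)=1/10: -0.1000 × log₂(0.1000) = 0.3322
  p(0,1)=1/5: -0.2000 × log₂(0.2000) = 0.4644
  p(1,0)=2/5: -0.4000 × log₂(0.4000) = 0.5288
  p(1,1)=3/10: -0.3000 × log₂(0.3000) = 0.5211
H(X,Y) = 1.8464 bits


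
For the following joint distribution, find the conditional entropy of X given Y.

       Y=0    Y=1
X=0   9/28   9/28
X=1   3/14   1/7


H(X|Y) = Σ_y p(y) H(X|Y=y)
  p(Y=0) = 15/28, H(X|Y=0) = 0.9710
  p(Y=1) = 13/28, H(X|Y=1) = 0.8905
H(X|Y) = 0.5357×0.9710 + 0.4643×0.8905 = 0.9336 bits


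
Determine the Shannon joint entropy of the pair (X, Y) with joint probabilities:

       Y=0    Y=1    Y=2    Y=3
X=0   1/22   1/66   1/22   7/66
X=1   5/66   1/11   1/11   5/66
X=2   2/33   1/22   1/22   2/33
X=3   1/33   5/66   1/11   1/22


H(X,Y) = -Σ p(x,y) log₂ p(x,y)
  p(0,0)=1/22: -0.0455 × log₂(0.0455) = 0.2027
  p(0,1)=1/66: -0.0152 × log₂(0.0152) = 0.0916
  p(0,2)=1/22: -0.0455 × log₂(0.0455) = 0.2027
  p(0,3)=7/66: -0.1061 × log₂(0.1061) = 0.3433
  p(1,0)=5/66: -0.0758 × log₂(0.0758) = 0.2820
  p(1,1)=1/11: -0.0909 × log₂(0.0909) = 0.3145
  p(1,2)=1/11: -0.0909 × log₂(0.0909) = 0.3145
  p(1,3)=5/66: -0.0758 × log₂(0.0758) = 0.2820
  p(2,0)=2/33: -0.0606 × log₂(0.0606) = 0.2451
  p(2,1)=1/22: -0.0455 × log₂(0.0455) = 0.2027
  p(2,2)=1/22: -0.0455 × log₂(0.0455) = 0.2027
  p(2,3)=2/33: -0.0606 × log₂(0.0606) = 0.2451
  p(3,0)=1/33: -0.0303 × log₂(0.0303) = 0.1529
  p(3,1)=5/66: -0.0758 × log₂(0.0758) = 0.2820
  p(3,2)=1/11: -0.0909 × log₂(0.0909) = 0.3145
  p(3,3)=1/22: -0.0455 × log₂(0.0455) = 0.2027
H(X,Y) = 3.8810 bits


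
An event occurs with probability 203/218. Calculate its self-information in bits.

Information content I(x) = -log₂(p(x))
I = -log₂(203/218) = -log₂(0.9312)
I = 0.1028 bits


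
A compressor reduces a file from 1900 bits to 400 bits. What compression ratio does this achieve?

Compression ratio = Original / Compressed
= 1900 / 400 = 4.75:1


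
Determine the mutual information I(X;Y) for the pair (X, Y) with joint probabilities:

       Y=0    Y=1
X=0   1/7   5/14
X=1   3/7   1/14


H(X) = 1.0000, H(Y) = 0.9852, H(X,Y) = 1.7274
I(X;Y) = H(X) + H(Y) - H(X,Y) = 0.2578 bits


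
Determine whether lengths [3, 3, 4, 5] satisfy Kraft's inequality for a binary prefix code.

Kraft inequality: Σ 2^(-l_i) ≤ 1 for prefix-free code
Calculating: 2^(-3) + 2^(-3) + 2^(-4) + 2^(-5)
= 0.125 + 0.125 + 0.0625 + 0.03125
= 0.3438
Since 0.3438 ≤ 1, prefix-free code exists


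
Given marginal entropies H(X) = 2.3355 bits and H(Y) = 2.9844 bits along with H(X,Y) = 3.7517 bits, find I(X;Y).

I(X;Y) = H(X) + H(Y) - H(X,Y)
I(X;Y) = 2.3355 + 2.9844 - 3.7517 = 1.5682 bits


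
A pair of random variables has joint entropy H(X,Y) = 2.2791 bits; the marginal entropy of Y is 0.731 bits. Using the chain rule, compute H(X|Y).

Chain rule: H(X,Y) = H(X|Y) + H(Y)
H(X|Y) = H(X,Y) - H(Y) = 2.2791 - 0.731 = 1.5481 bits


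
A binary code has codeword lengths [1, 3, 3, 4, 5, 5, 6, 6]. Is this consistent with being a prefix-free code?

Kraft inequality: Σ 2^(-l_i) ≤ 1 for prefix-free code
Calculating: 2^(-1) + 2^(-3) + 2^(-3) + 2^(-4) + 2^(-5) + 2^(-5) + 2^(-6) + 2^(-6)
= 0.5 + 0.125 + 0.125 + 0.0625 + 0.03125 + 0.03125 + 0.015625 + 0.015625
= 0.9062
Since 0.9062 ≤ 1, prefix-free code exists


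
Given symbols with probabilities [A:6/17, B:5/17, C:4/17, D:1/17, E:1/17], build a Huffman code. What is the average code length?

Huffman tree construction:
Combine smallest probabilities repeatedly
Resulting codes:
  A: 11 (length 2)
  B: 10 (length 2)
  C: 01 (length 2)
  D: 000 (length 3)
  E: 001 (length 3)
Average length = Σ p(s) × length(s) = 2.1176 bits


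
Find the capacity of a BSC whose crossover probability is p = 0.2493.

For BSC with error probability p:
C = 1 - H(p) where H(p) is binary entropy
H(0.2493) = -0.2493 × log₂(0.2493) - 0.7507 × log₂(0.7507)
H(p) = 0.8102
C = 1 - 0.8102 = 0.1898 bits/use


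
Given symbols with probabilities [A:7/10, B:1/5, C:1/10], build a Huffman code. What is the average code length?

Huffman tree construction:
Combine smallest probabilities repeatedly
Resulting codes:
  A: 1 (length 1)
  B: 01 (length 2)
  C: 00 (length 2)
Average length = Σ p(s) × length(s) = 1.3000 bits


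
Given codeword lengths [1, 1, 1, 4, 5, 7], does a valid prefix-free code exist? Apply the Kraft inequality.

Kraft inequality: Σ 2^(-l_i) ≤ 1 for prefix-free code
Calculating: 2^(-1) + 2^(-1) + 2^(-1) + 2^(-4) + 2^(-5) + 2^(-7)
= 0.5 + 0.5 + 0.5 + 0.0625 + 0.03125 + 0.0078125
= 1.6016
Since 1.6016 > 1, prefix-free code does not exist


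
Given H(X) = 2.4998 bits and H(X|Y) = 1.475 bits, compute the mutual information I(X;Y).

I(X;Y) = H(X) - H(X|Y)
I(X;Y) = 2.4998 - 1.475 = 1.0248 bits


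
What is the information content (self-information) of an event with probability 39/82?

Information content I(x) = -log₂(p(x))
I = -log₂(39/82) = -log₂(0.4756)
I = 1.0721 bits


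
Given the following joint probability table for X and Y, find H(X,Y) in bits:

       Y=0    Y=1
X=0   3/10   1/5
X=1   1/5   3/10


H(X,Y) = -Σ p(x,y) log₂ p(x,y)
  p(0,0)=3/10: -0.3000 × log₂(0.3000) = 0.5211
  p(0,1)=1/5: -0.2000 × log₂(0.2000) = 0.4644
  p(1,0)=1/5: -0.2000 × log₂(0.2000) = 0.4644
  p(1,1)=3/10: -0.3000 × log₂(0.3000) = 0.5211
H(X,Y) = 1.9710 bits


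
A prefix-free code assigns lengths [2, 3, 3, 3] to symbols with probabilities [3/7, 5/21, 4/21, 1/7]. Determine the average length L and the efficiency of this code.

Average length L = Σ p_i × l_i = 2.5714 bits
Entropy H = 1.8736 bits
Efficiency η = H/L × 100% = 72.86%


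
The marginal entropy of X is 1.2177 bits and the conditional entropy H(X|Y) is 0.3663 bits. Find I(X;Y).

I(X;Y) = H(X) - H(X|Y)
I(X;Y) = 1.2177 - 0.3663 = 0.8514 bits


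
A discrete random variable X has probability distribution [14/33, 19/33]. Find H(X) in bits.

H(X) = -Σ p(x) log₂ p(x)
  -14/33 × log₂(14/33) = 0.5248
  -19/33 × log₂(19/33) = 0.4586
H(X) = 0.9834 bits


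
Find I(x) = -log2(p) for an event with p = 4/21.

Information content I(x) = -log₂(p(x))
I = -log₂(4/21) = -log₂(0.1905)
I = 2.3923 bits


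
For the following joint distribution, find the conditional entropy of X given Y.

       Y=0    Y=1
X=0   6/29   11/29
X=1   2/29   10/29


H(X|Y) = Σ_y p(y) H(X|Y=y)
  p(Y=0) = 8/29, H(X|Y=0) = 0.8113
  p(Y=1) = 21/29, H(X|Y=1) = 0.9984
H(X|Y) = 0.2759×0.8113 + 0.7241×0.9984 = 0.9468 bits


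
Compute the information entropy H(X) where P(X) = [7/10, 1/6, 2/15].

H(X) = -Σ p(x) log₂ p(x)
  -7/10 × log₂(7/10) = 0.3602
  -1/6 × log₂(1/6) = 0.4308
  -2/15 × log₂(2/15) = 0.3876
H(X) = 1.1786 bits


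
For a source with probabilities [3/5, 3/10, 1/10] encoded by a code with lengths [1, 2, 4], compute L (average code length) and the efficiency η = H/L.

Average length L = Σ p_i × l_i = 1.6000 bits
Entropy H = 1.2955 bits
Efficiency η = H/L × 100% = 80.97%


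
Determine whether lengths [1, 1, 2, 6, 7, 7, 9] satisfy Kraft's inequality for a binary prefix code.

Kraft inequality: Σ 2^(-l_i) ≤ 1 for prefix-free code
Calculating: 2^(-1) + 2^(-1) + 2^(-2) + 2^(-6) + 2^(-7) + 2^(-7) + 2^(-9)
= 0.5 + 0.5 + 0.25 + 0.015625 + 0.0078125 + 0.0078125 + 0.001953125
= 1.2832
Since 1.2832 > 1, prefix-free code does not exist


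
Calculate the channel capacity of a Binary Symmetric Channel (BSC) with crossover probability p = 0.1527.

For BSC with error probability p:
C = 1 - H(p) where H(p) is binary entropy
H(0.1527) = -0.1527 × log₂(0.1527) - 0.8473 × log₂(0.8473)
H(p) = 0.6166
C = 1 - 0.6166 = 0.3834 bits/use


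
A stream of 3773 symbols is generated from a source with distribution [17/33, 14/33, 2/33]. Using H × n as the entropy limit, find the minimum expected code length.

Entropy H = 1.2629 bits/symbol
Minimum bits = H × n = 1.2629 × 3773
= 4764.86 bits


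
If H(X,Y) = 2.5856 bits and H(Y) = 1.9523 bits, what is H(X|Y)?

Chain rule: H(X,Y) = H(X|Y) + H(Y)
H(X|Y) = H(X,Y) - H(Y) = 2.5856 - 1.9523 = 0.6333 bits


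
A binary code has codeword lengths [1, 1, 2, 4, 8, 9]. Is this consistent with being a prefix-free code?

Kraft inequality: Σ 2^(-l_i) ≤ 1 for prefix-free code
Calculating: 2^(-1) + 2^(-1) + 2^(-2) + 2^(-4) + 2^(-8) + 2^(-9)
= 0.5 + 0.5 + 0.25 + 0.0625 + 0.00390625 + 0.001953125
= 1.3184
Since 1.3184 > 1, prefix-free code does not exist


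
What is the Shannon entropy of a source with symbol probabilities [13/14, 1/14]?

H(X) = -Σ p(x) log₂ p(x)
  -13/14 × log₂(13/14) = 0.0993
  -1/14 × log₂(1/14) = 0.2720
H(X) = 0.3712 bits


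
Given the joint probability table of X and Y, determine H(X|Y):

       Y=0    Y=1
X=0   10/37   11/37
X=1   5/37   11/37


H(X|Y) = Σ_y p(y) H(X|Y=y)
  p(Y=0) = 15/37, H(X|Y=0) = 0.9183
  p(Y=1) = 22/37, H(X|Y=1) = 1.0000
H(X|Y) = 0.4054×0.9183 + 0.5946×1.0000 = 0.9669 bits


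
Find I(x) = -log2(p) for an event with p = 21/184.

Information content I(x) = -log₂(p(x))
I = -log₂(21/184) = -log₂(0.1141)
I = 3.1312 bits


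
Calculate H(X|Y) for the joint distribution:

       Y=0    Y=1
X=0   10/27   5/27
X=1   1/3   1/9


H(X|Y) = Σ_y p(y) H(X|Y=y)
  p(Y=0) = 19/27, H(X|Y=0) = 0.9980
  p(Y=1) = 8/27, H(X|Y=1) = 0.9544
H(X|Y) = 0.7037×0.9980 + 0.2963×0.9544 = 0.9851 bits


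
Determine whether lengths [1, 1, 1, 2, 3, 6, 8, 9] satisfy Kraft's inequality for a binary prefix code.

Kraft inequality: Σ 2^(-l_i) ≤ 1 for prefix-free code
Calculating: 2^(-1) + 2^(-1) + 2^(-1) + 2^(-2) + 2^(-3) + 2^(-6) + 2^(-8) + 2^(-9)
= 0.5 + 0.5 + 0.5 + 0.25 + 0.125 + 0.015625 + 0.00390625 + 0.001953125
= 1.8965
Since 1.8965 > 1, prefix-free code does not exist


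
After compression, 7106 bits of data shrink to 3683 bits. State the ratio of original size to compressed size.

Compression ratio = Original / Compressed
= 7106 / 3683 = 1.93:1


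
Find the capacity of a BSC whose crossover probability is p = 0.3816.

For BSC with error probability p:
C = 1 - H(p) where H(p) is binary entropy
H(0.3816) = -0.3816 × log₂(0.3816) - 0.6184 × log₂(0.6184)
H(p) = 0.9592
C = 1 - 0.9592 = 0.0408 bits/use


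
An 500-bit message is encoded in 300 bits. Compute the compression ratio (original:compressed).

Compression ratio = Original / Compressed
= 500 / 300 = 1.67:1


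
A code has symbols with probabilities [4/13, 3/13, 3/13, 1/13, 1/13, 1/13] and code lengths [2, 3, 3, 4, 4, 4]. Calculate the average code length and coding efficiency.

Average length L = Σ p_i × l_i = 2.9231 bits
Entropy H = 2.3535 bits
Efficiency η = H/L × 100% = 80.52%


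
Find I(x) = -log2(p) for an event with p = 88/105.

Information content I(x) = -log₂(p(x))
I = -log₂(88/105) = -log₂(0.8381)
I = 0.2548 bits


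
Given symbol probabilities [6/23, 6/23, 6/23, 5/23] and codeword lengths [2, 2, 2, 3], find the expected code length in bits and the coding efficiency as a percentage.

Average length L = Σ p_i × l_i = 2.2174 bits
Entropy H = 1.9958 bits
Efficiency η = H/L × 100% = 90.01%


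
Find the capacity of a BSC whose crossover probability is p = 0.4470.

For BSC with error probability p:
C = 1 - H(p) where H(p) is binary entropy
H(0.4470) = -0.4470 × log₂(0.4470) - 0.5530 × log₂(0.5530)
H(p) = 0.9919
C = 1 - 0.9919 = 0.0081 bits/use


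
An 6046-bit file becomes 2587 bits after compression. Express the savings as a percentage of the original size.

Space savings = (1 - Compressed/Original) × 100%
= (1 - 2587/6046) × 100%
= 57.21%


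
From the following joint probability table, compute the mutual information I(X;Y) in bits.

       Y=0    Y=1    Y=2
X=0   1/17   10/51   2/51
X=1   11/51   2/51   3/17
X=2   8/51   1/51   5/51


H(X) = 1.5545, H(Y) = 1.5506, H(X,Y) = 2.8456
I(X;Y) = H(X) + H(Y) - H(X,Y) = 0.2595 bits


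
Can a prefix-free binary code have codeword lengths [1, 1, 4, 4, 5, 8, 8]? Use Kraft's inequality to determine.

Kraft inequality: Σ 2^(-l_i) ≤ 1 for prefix-free code
Calculating: 2^(-1) + 2^(-1) + 2^(-4) + 2^(-4) + 2^(-5) + 2^(-8) + 2^(-8)
= 0.5 + 0.5 + 0.0625 + 0.0625 + 0.03125 + 0.00390625 + 0.00390625
= 1.1641
Since 1.1641 > 1, prefix-free code does not exist


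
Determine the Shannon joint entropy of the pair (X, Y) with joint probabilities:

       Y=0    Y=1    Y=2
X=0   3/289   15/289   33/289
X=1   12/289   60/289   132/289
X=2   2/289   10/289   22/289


H(X,Y) = -Σ p(x,y) log₂ p(x,y)
  p(0,0)=3/289: -0.0104 × log₂(0.0104) = 0.0684
  p(0,1)=15/289: -0.0519 × log₂(0.0519) = 0.2215
  p(0,2)=33/289: -0.1142 × log₂(0.1142) = 0.3575
  p(1,0)=12/289: -0.0415 × log₂(0.0415) = 0.1906
  p(1,1)=60/289: -0.2076 × log₂(0.2076) = 0.4709
  p(1,2)=132/289: -0.4567 × log₂(0.4567) = 0.5164
  p(2,0)=2/289: -0.0069 × log₂(0.0069) = 0.0497
  p(2,1)=10/289: -0.0346 × log₂(0.0346) = 0.1679
  p(2,2)=22/289: -0.0761 × log₂(0.0761) = 0.2828
H(X,Y) = 2.3256 bits


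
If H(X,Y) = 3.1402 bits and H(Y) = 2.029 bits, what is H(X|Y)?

Chain rule: H(X,Y) = H(X|Y) + H(Y)
H(X|Y) = H(X,Y) - H(Y) = 3.1402 - 2.029 = 1.1112 bits


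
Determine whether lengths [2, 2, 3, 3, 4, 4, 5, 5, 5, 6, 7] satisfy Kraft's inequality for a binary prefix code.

Kraft inequality: Σ 2^(-l_i) ≤ 1 for prefix-free code
Calculating: 2^(-2) + 2^(-2) + 2^(-3) + 2^(-3) + 2^(-4) + 2^(-4) + 2^(-5) + 2^(-5) + 2^(-5) + 2^(-6) + 2^(-7)
= 0.25 + 0.25 + 0.125 + 0.125 + 0.0625 + 0.0625 + 0.03125 + 0.03125 + 0.03125 + 0.015625 + 0.0078125
= 0.9922
Since 0.9922 ≤ 1, prefix-free code exists


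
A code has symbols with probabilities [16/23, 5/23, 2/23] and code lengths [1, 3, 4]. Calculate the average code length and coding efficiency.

Average length L = Σ p_i × l_i = 1.6957 bits
Entropy H = 1.1492 bits
Efficiency η = H/L × 100% = 67.78%


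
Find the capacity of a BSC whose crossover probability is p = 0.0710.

For BSC with error probability p:
C = 1 - H(p) where H(p) is binary entropy
H(0.0710) = -0.0710 × log₂(0.0710) - 0.9290 × log₂(0.9290)
H(p) = 0.3696
C = 1 - 0.3696 = 0.6304 bits/use


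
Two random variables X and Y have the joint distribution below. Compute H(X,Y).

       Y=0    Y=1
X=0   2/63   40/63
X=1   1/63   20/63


H(X,Y) = -Σ p(x,y) log₂ p(x,y)
  p(0,0)=2/63: -0.0317 × log₂(0.0317) = 0.1580
  p(0,1)=40/63: -0.6349 × log₂(0.6349) = 0.4161
  p(1,0)=1/63: -0.0159 × log₂(0.0159) = 0.0949
  p(1,1)=20/63: -0.3175 × log₂(0.3175) = 0.5255
H(X,Y) = 1.1945 bits


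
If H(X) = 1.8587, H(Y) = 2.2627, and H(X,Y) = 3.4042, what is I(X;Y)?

I(X;Y) = H(X) + H(Y) - H(X,Y)
I(X;Y) = 1.8587 + 2.2627 - 3.4042 = 0.7172 bits


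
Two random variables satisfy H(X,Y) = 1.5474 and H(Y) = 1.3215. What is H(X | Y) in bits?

Chain rule: H(X,Y) = H(X|Y) + H(Y)
H(X|Y) = H(X,Y) - H(Y) = 1.5474 - 1.3215 = 0.2259 bits


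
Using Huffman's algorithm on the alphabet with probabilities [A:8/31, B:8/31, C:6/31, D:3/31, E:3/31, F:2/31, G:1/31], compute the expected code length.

Huffman tree construction:
Combine smallest probabilities repeatedly
Resulting codes:
  A: 01 (length 2)
  B: 10 (length 2)
  C: 111 (length 3)
  D: 000 (length 3)
  E: 001 (length 3)
  F: 1101 (length 4)
  G: 1100 (length 4)
Average length = Σ p(s) × length(s) = 2.5806 bits


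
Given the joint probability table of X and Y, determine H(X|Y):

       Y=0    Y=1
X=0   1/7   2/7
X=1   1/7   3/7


H(X|Y) = Σ_y p(y) H(X|Y=y)
  p(Y=0) = 2/7, H(X|Y=0) = 1.0000
  p(Y=1) = 5/7, H(X|Y=1) = 0.9710
H(X|Y) = 0.2857×1.0000 + 0.7143×0.9710 = 0.9793 bits


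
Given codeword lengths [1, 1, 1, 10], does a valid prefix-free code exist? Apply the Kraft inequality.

Kraft inequality: Σ 2^(-l_i) ≤ 1 for prefix-free code
Calculating: 2^(-1) + 2^(-1) + 2^(-1) + 2^(-10)
= 0.5 + 0.5 + 0.5 + 0.0009765625
= 1.5010
Since 1.5010 > 1, prefix-free code does not exist


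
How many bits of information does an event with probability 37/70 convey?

Information content I(x) = -log₂(p(x))
I = -log₂(37/70) = -log₂(0.5286)
I = 0.9198 bits


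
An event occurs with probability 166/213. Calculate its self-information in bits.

Information content I(x) = -log₂(p(x))
I = -log₂(166/213) = -log₂(0.7793)
I = 0.3597 bits


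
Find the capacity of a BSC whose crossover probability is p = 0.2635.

For BSC with error probability p:
C = 1 - H(p) where H(p) is binary entropy
H(0.2635) = -0.2635 × log₂(0.2635) - 0.7365 × log₂(0.7365)
H(p) = 0.8320
C = 1 - 0.8320 = 0.1680 bits/use


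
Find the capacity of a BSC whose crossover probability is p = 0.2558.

For BSC with error probability p:
C = 1 - H(p) where H(p) is binary entropy
H(0.2558) = -0.2558 × log₂(0.2558) - 0.7442 × log₂(0.7442)
H(p) = 0.8203
C = 1 - 0.8203 = 0.1797 bits/use


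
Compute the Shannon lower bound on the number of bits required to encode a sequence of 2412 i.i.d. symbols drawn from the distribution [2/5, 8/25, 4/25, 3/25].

Entropy H = 1.8449 bits/symbol
Minimum bits = H × n = 1.8449 × 2412
= 4449.87 bits


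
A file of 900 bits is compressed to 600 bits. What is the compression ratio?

Compression ratio = Original / Compressed
= 900 / 600 = 1.50:1


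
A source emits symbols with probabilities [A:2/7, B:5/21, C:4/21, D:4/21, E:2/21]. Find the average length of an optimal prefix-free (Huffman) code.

Huffman tree construction:
Combine smallest probabilities repeatedly
Resulting codes:
  A: 10 (length 2)
  B: 01 (length 2)
  C: 111 (length 3)
  D: 00 (length 2)
  E: 110 (length 3)
Average length = Σ p(s) × length(s) = 2.2857 bits


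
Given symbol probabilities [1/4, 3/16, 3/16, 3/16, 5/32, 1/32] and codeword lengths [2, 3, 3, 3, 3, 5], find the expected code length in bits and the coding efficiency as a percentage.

Average length L = Σ p_i × l_i = 2.8125 bits
Entropy H = 2.4332 bits
Efficiency η = H/L × 100% = 86.51%


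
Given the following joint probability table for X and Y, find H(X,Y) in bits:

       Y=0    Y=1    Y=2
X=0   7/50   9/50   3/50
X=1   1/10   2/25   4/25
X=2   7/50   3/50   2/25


H(X,Y) = -Σ p(x,y) log₂ p(x,y)
  p(0,0)=7/50: -0.1400 × log₂(0.1400) = 0.3971
  p(0,1)=9/50: -0.1800 × log₂(0.1800) = 0.4453
  p(0,2)=3/50: -0.0600 × log₂(0.0600) = 0.2435
  p(1,0)=1/10: -0.1000 × log₂(0.1000) = 0.3322
  p(1,1)=2/25: -0.0800 × log₂(0.0800) = 0.2915
  p(1,2)=4/25: -0.1600 × log₂(0.1600) = 0.4230
  p(2,0)=7/50: -0.1400 × log₂(0.1400) = 0.3971
  p(2,1)=3/50: -0.0600 × log₂(0.0600) = 0.2435
  p(2,2)=2/25: -0.0800 × log₂(0.0800) = 0.2915
H(X,Y) = 3.0648 bits


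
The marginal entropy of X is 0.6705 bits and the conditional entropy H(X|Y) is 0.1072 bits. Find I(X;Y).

I(X;Y) = H(X) - H(X|Y)
I(X;Y) = 0.6705 - 0.1072 = 0.5633 bits


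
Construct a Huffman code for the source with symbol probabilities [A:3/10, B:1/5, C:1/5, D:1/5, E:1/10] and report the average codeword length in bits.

Huffman tree construction:
Combine smallest probabilities repeatedly
Resulting codes:
  A: 10 (length 2)
  B: 111 (length 3)
  C: 00 (length 2)
  D: 01 (length 2)
  E: 110 (length 3)
Average length = Σ p(s) × length(s) = 2.3000 bits


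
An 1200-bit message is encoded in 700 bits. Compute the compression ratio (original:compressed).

Compression ratio = Original / Compressed
= 1200 / 700 = 1.71:1


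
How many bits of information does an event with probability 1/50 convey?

Information content I(x) = -log₂(p(x))
I = -log₂(1/50) = -log₂(0.0200)
I = 5.6439 bits


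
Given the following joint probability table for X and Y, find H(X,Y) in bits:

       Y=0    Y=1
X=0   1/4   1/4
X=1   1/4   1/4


H(X,Y) = -Σ p(x,y) log₂ p(x,y)
  p(0,0)=1/4: -0.2500 × log₂(0.2500) = 0.5000
  p(0,1)=1/4: -0.2500 × log₂(0.2500) = 0.5000
  p(1,0)=1/4: -0.2500 × log₂(0.2500) = 0.5000
  p(1,1)=1/4: -0.2500 × log₂(0.2500) = 0.5000
H(X,Y) = 2.0000 bits


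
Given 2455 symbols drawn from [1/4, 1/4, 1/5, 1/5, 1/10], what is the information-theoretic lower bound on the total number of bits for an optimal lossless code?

Entropy H = 2.2610 bits/symbol
Minimum bits = H × n = 2.2610 × 2455
= 5550.67 bits


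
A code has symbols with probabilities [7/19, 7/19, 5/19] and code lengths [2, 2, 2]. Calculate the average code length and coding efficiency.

Average length L = Σ p_i × l_i = 2.0000 bits
Entropy H = 1.5683 bits
Efficiency η = H/L × 100% = 78.42%


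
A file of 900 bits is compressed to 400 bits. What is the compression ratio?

Compression ratio = Original / Compressed
= 900 / 400 = 2.25:1


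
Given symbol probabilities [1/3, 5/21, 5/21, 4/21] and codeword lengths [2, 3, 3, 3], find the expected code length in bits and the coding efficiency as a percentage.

Average length L = Σ p_i × l_i = 2.6667 bits
Entropy H = 1.9699 bits
Efficiency η = H/L × 100% = 73.87%


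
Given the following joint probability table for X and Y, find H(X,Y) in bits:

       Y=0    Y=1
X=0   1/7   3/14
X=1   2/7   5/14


H(X,Y) = -Σ p(x,y) log₂ p(x,y)
  p(0,0)=1/7: -0.1429 × log₂(0.1429) = 0.4011
  p(0,1)=3/14: -0.2143 × log₂(0.2143) = 0.4762
  p(1,0)=2/7: -0.2857 × log₂(0.2857) = 0.5164
  p(1,1)=5/14: -0.3571 × log₂(0.3571) = 0.5305
H(X,Y) = 1.9242 bits


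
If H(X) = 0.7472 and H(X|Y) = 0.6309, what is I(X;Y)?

I(X;Y) = H(X) - H(X|Y)
I(X;Y) = 0.7472 - 0.6309 = 0.1163 bits


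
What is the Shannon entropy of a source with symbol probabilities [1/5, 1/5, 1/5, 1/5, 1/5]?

H(X) = -Σ p(x) log₂ p(x)
  -1/5 × log₂(1/5) = 0.4644
  -1/5 × log₂(1/5) = 0.4644
  -1/5 × log₂(1/5) = 0.4644
  -1/5 × log₂(1/5) = 0.4644
  -1/5 × log₂(1/5) = 0.4644
H(X) = 2.3219 bits


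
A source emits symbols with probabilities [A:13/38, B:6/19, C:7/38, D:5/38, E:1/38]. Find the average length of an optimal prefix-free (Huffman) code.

Huffman tree construction:
Combine smallest probabilities repeatedly
Resulting codes:
  A: 11 (length 2)
  B: 10 (length 2)
  C: 01 (length 2)
  D: 001 (length 3)
  E: 000 (length 3)
Average length = Σ p(s) × length(s) = 2.1579 bits


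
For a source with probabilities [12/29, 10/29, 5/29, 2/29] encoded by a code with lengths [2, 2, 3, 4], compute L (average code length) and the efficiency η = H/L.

Average length L = Σ p_i × l_i = 2.3103 bits
Entropy H = 1.7598 bits
Efficiency η = H/L × 100% = 76.17%


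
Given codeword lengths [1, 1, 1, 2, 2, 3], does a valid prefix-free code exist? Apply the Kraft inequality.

Kraft inequality: Σ 2^(-l_i) ≤ 1 for prefix-free code
Calculating: 2^(-1) + 2^(-1) + 2^(-1) + 2^(-2) + 2^(-2) + 2^(-3)
= 0.5 + 0.5 + 0.5 + 0.25 + 0.25 + 0.125
= 2.1250
Since 2.1250 > 1, prefix-free code does not exist


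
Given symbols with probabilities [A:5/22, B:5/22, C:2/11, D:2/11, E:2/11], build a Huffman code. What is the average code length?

Huffman tree construction:
Combine smallest probabilities repeatedly
Resulting codes:
  A: 01 (length 2)
  B: 10 (length 2)
  C: 110 (length 3)
  D: 111 (length 3)
  E: 00 (length 2)
Average length = Σ p(s) × length(s) = 2.3636 bits


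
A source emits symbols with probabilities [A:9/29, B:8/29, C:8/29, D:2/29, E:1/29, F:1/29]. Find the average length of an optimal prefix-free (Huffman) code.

Huffman tree construction:
Combine smallest probabilities repeatedly
Resulting codes:
  A: 11 (length 2)
  B: 01 (length 2)
  C: 10 (length 2)
  D: 000 (length 3)
  E: 0010 (length 4)
  F: 0011 (length 4)
Average length = Σ p(s) × length(s) = 2.2069 bits


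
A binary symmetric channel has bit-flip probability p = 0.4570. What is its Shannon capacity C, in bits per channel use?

For BSC with error probability p:
C = 1 - H(p) where H(p) is binary entropy
H(0.4570) = -0.4570 × log₂(0.4570) - 0.5430 × log₂(0.5430)
H(p) = 0.9947
C = 1 - 0.9947 = 0.0053 bits/use


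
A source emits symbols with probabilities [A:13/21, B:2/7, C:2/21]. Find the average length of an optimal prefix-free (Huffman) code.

Huffman tree construction:
Combine smallest probabilities repeatedly
Resulting codes:
  A: 1 (length 1)
  B: 01 (length 2)
  C: 00 (length 2)
Average length = Σ p(s) × length(s) = 1.3810 bits


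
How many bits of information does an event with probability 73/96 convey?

Information content I(x) = -log₂(p(x))
I = -log₂(73/96) = -log₂(0.7604)
I = 0.3951 bits


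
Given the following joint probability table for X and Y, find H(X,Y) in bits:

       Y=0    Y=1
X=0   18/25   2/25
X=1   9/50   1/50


H(X,Y) = -Σ p(x,y) log₂ p(x,y)
  p(0,0)=18/25: -0.7200 × log₂(0.7200) = 0.3412
  p(0,1)=2/25: -0.0800 × log₂(0.0800) = 0.2915
  p(1,0)=9/50: -0.1800 × log₂(0.1800) = 0.4453
  p(1,1)=1/50: -0.0200 × log₂(0.0200) = 0.1129
H(X,Y) = 1.1909 bits


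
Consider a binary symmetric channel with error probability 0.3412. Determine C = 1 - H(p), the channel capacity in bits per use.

For BSC with error probability p:
C = 1 - H(p) where H(p) is binary entropy
H(0.3412) = -0.3412 × log₂(0.3412) - 0.6588 × log₂(0.6588)
H(p) = 0.9260
C = 1 - 0.9260 = 0.0740 bits/use


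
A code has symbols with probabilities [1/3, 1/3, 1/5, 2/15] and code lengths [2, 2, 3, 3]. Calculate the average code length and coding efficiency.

Average length L = Σ p_i × l_i = 2.3333 bits
Entropy H = 1.9086 bits
Efficiency η = H/L × 100% = 81.80%


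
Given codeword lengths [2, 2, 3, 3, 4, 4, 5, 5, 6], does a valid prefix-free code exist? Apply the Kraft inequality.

Kraft inequality: Σ 2^(-l_i) ≤ 1 for prefix-free code
Calculating: 2^(-2) + 2^(-2) + 2^(-3) + 2^(-3) + 2^(-4) + 2^(-4) + 2^(-5) + 2^(-5) + 2^(-6)
= 0.25 + 0.25 + 0.125 + 0.125 + 0.0625 + 0.0625 + 0.03125 + 0.03125 + 0.015625
= 0.9531
Since 0.9531 ≤ 1, prefix-free code exists


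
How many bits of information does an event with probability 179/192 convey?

Information content I(x) = -log₂(p(x))
I = -log₂(179/192) = -log₂(0.9323)
I = 0.1011 bits


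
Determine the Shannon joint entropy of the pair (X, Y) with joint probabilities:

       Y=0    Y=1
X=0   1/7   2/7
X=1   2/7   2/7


H(X,Y) = -Σ p(x,y) log₂ p(x,y)
  p(0,0)=1/7: -0.1429 × log₂(0.1429) = 0.4011
  p(0,1)=2/7: -0.2857 × log₂(0.2857) = 0.5164
  p(1,0)=2/7: -0.2857 × log₂(0.2857) = 0.5164
  p(1,1)=2/7: -0.2857 × log₂(0.2857) = 0.5164
H(X,Y) = 1.9502 bits


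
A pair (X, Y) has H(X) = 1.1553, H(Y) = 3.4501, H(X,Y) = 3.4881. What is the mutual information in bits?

I(X;Y) = H(X) + H(Y) - H(X,Y)
I(X;Y) = 1.1553 + 3.4501 - 3.4881 = 1.1173 bits


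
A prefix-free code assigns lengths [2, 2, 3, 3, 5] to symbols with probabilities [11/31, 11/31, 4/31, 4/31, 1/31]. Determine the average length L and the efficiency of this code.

Average length L = Σ p_i × l_i = 2.3548 bits
Entropy H = 1.9830 bits
Efficiency η = H/L × 100% = 84.21%


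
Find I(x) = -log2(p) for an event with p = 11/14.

Information content I(x) = -log₂(p(x))
I = -log₂(11/14) = -log₂(0.7857)
I = 0.3479 bits


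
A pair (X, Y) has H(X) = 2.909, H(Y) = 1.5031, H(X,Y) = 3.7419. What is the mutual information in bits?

I(X;Y) = H(X) + H(Y) - H(X,Y)
I(X;Y) = 2.909 + 1.5031 - 3.7419 = 0.6702 bits


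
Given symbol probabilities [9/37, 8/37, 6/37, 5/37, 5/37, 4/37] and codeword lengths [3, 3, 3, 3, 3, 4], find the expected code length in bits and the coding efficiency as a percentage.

Average length L = Σ p_i × l_i = 3.1081 bits
Entropy H = 2.5268 bits
Efficiency η = H/L × 100% = 81.30%


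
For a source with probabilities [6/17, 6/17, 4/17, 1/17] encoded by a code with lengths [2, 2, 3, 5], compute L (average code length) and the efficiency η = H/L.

Average length L = Σ p_i × l_i = 2.4118 bits
Entropy H = 1.7922 bits
Efficiency η = H/L × 100% = 74.31%


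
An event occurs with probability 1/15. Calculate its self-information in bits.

Information content I(x) = -log₂(p(x))
I = -log₂(1/15) = -log₂(0.0667)
I = 3.9069 bits


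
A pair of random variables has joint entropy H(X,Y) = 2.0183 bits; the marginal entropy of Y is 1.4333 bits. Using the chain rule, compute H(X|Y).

Chain rule: H(X,Y) = H(X|Y) + H(Y)
H(X|Y) = H(X,Y) - H(Y) = 2.0183 - 1.4333 = 0.585 bits


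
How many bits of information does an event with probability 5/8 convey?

Information content I(x) = -log₂(p(x))
I = -log₂(5/8) = -log₂(0.6250)
I = 0.6781 bits


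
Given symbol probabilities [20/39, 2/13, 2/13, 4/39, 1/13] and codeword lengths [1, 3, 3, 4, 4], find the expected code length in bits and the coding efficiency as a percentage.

Average length L = Σ p_i × l_i = 2.1538 bits
Entropy H = 1.9466 bits
Efficiency η = H/L × 100% = 90.38%


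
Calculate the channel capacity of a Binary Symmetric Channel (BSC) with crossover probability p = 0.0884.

For BSC with error probability p:
C = 1 - H(p) where H(p) is binary entropy
H(0.0884) = -0.0884 × log₂(0.0884) - 0.9116 × log₂(0.9116)
H(p) = 0.4311
C = 1 - 0.4311 = 0.5689 bits/use


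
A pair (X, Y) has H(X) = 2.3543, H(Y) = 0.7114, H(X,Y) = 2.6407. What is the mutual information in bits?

I(X;Y) = H(X) + H(Y) - H(X,Y)
I(X;Y) = 2.3543 + 0.7114 - 2.6407 = 0.425 bits


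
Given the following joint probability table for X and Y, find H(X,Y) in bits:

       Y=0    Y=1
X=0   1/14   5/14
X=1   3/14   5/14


H(X,Y) = -Σ p(x,y) log₂ p(x,y)
  p(0,0)=1/14: -0.0714 × log₂(0.0714) = 0.2720
  p(0,1)=5/14: -0.3571 × log₂(0.3571) = 0.5305
  p(1,0)=3/14: -0.2143 × log₂(0.2143) = 0.4762
  p(1,1)=5/14: -0.3571 × log₂(0.3571) = 0.5305
H(X,Y) = 1.8092 bits


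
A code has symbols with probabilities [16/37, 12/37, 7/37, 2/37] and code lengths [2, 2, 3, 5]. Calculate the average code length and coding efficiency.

Average length L = Σ p_i × l_i = 2.3514 bits
Entropy H = 1.7319 bits
Efficiency η = H/L × 100% = 73.65%


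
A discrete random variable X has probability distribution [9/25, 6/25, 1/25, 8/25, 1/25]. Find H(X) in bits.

H(X) = -Σ p(x) log₂ p(x)
  -9/25 × log₂(9/25) = 0.5306
  -6/25 × log₂(6/25) = 0.4941
  -1/25 × log₂(1/25) = 0.1858
  -8/25 × log₂(8/25) = 0.5260
  -1/25 × log₂(1/25) = 0.1858
H(X) = 1.9223 bits


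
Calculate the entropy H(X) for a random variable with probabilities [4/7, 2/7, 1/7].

H(X) = -Σ p(x) log₂ p(x)
  -4/7 × log₂(4/7) = 0.4613
  -2/7 × log₂(2/7) = 0.5164
  -1/7 × log₂(1/7) = 0.4011
H(X) = 1.3788 bits


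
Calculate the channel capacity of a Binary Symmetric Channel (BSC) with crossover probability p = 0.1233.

For BSC with error probability p:
C = 1 - H(p) where H(p) is binary entropy
H(0.1233) = -0.1233 × log₂(0.1233) - 0.8767 × log₂(0.8767)
H(p) = 0.5388
C = 1 - 0.5388 = 0.4612 bits/use


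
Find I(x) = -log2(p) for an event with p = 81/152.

Information content I(x) = -log₂(p(x))
I = -log₂(81/152) = -log₂(0.5329)
I = 0.9081 bits


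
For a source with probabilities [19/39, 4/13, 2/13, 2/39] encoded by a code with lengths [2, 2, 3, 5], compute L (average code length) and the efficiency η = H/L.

Average length L = Σ p_i × l_i = 2.3077 bits
Entropy H = 1.6639 bits
Efficiency η = H/L × 100% = 72.10%


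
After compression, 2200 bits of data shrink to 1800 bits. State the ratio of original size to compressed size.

Compression ratio = Original / Compressed
= 2200 / 1800 = 1.22:1


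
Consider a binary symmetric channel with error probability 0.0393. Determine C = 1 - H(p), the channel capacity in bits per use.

For BSC with error probability p:
C = 1 - H(p) where H(p) is binary entropy
H(0.0393) = -0.0393 × log₂(0.0393) - 0.9607 × log₂(0.9607)
H(p) = 0.2391
C = 1 - 0.2391 = 0.7609 bits/use


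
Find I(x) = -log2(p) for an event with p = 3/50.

Information content I(x) = -log₂(p(x))
I = -log₂(3/50) = -log₂(0.0600)
I = 4.0589 bits


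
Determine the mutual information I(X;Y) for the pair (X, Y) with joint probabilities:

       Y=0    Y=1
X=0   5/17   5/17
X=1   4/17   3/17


H(X) = 0.9774, H(Y) = 0.9975, H(X,Y) = 1.9713
I(X;Y) = H(X) + H(Y) - H(X,Y) = 0.0036 bits


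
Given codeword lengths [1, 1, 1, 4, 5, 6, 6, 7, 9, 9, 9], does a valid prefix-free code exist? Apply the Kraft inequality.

Kraft inequality: Σ 2^(-l_i) ≤ 1 for prefix-free code
Calculating: 2^(-1) + 2^(-1) + 2^(-1) + 2^(-4) + 2^(-5) + 2^(-6) + 2^(-6) + 2^(-7) + 2^(-9) + 2^(-9) + 2^(-9)
= 0.5 + 0.5 + 0.5 + 0.0625 + 0.03125 + 0.015625 + 0.015625 + 0.0078125 + 0.001953125 + 0.001953125 + 0.001953125
= 1.6387
Since 1.6387 > 1, prefix-free code does not exist


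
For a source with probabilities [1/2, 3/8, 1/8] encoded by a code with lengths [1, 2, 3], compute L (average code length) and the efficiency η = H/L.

Average length L = Σ p_i × l_i = 1.6250 bits
Entropy H = 1.4056 bits
Efficiency η = H/L × 100% = 86.50%


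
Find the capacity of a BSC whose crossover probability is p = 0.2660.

For BSC with error probability p:
C = 1 - H(p) where H(p) is binary entropy
H(0.2660) = -0.2660 × log₂(0.2660) - 0.7340 × log₂(0.7340)
H(p) = 0.8357
C = 1 - 0.8357 = 0.1643 bits/use


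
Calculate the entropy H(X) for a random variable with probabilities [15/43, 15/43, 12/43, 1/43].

H(X) = -Σ p(x) log₂ p(x)
  -15/43 × log₂(15/43) = 0.5300
  -15/43 × log₂(15/43) = 0.5300
  -12/43 × log₂(12/43) = 0.5139
  -1/43 × log₂(1/43) = 0.1262
H(X) = 1.7001 bits


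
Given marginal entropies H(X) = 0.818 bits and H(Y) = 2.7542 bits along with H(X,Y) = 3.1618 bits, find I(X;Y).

I(X;Y) = H(X) + H(Y) - H(X,Y)
I(X;Y) = 0.818 + 2.7542 - 3.1618 = 0.4104 bits


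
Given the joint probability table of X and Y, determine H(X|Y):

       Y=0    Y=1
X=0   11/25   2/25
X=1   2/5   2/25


H(X|Y) = Σ_y p(y) H(X|Y=y)
  p(Y=0) = 21/25, H(X|Y=0) = 0.9984
  p(Y=1) = 4/25, H(X|Y=1) = 1.0000
H(X|Y) = 0.8400×0.9984 + 0.1600×1.0000 = 0.9986 bits


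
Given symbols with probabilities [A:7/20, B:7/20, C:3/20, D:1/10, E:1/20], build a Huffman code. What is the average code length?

Huffman tree construction:
Combine smallest probabilities repeatedly
Resulting codes:
  A: 11 (length 2)
  B: 0 (length 1)
  C: 100 (length 3)
  D: 1011 (length 4)
  E: 1010 (length 4)
Average length = Σ p(s) × length(s) = 2.1000 bits


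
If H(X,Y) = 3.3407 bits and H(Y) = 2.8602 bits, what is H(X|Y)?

Chain rule: H(X,Y) = H(X|Y) + H(Y)
H(X|Y) = H(X,Y) - H(Y) = 3.3407 - 2.8602 = 0.4805 bits


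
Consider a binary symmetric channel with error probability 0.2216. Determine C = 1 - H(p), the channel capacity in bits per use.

For BSC with error probability p:
C = 1 - H(p) where H(p) is binary entropy
H(0.2216) = -0.2216 × log₂(0.2216) - 0.7784 × log₂(0.7784)
H(p) = 0.7631
C = 1 - 0.7631 = 0.2369 bits/use


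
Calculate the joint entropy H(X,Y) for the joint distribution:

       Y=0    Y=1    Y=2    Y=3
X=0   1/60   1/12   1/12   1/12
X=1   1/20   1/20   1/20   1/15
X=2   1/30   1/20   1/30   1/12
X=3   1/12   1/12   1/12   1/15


H(X,Y) = -Σ p(x,y) log₂ p(x,y)
  p(0,0)=1/60: -0.0167 × log₂(0.0167) = 0.0984
  p(0,1)=1/12: -0.0833 × log₂(0.0833) = 0.2987
  p(0,2)=1/12: -0.0833 × log₂(0.0833) = 0.2987
  p(0,3)=1/12: -0.0833 × log₂(0.0833) = 0.2987
  p(1,0)=1/20: -0.0500 × log₂(0.0500) = 0.2161
  p(1,1)=1/20: -0.0500 × log₂(0.0500) = 0.2161
  p(1,2)=1/20: -0.0500 × log₂(0.0500) = 0.2161
  p(1,3)=1/15: -0.0667 × log₂(0.0667) = 0.2605
  p(2,0)=1/30: -0.0333 × log₂(0.0333) = 0.1636
  p(2,1)=1/20: -0.0500 × log₂(0.0500) = 0.2161
  p(2,2)=1/30: -0.0333 × log₂(0.0333) = 0.1636
  p(2,3)=1/12: -0.0833 × log₂(0.0833) = 0.2987
  p(3,0)=1/12: -0.0833 × log₂(0.0833) = 0.2987
  p(3,1)=1/12: -0.0833 × log₂(0.0833) = 0.2987
  p(3,2)=1/12: -0.0833 × log₂(0.0833) = 0.2987
  p(3,3)=1/15: -0.0667 × log₂(0.0667) = 0.2605
H(X,Y) = 3.9021 bits


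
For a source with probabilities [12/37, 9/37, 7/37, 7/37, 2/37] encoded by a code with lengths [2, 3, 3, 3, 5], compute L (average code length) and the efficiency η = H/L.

Average length L = Σ p_i × l_i = 2.7838 bits
Entropy H = 2.1594 bits
Efficiency η = H/L × 100% = 77.57%


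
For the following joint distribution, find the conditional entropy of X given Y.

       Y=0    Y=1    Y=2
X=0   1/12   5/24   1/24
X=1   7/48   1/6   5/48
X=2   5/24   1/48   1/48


H(X|Y) = Σ_y p(y) H(X|Y=y)
  p(Y=0) = 7/16, H(X|Y=0) = 1.4937
  p(Y=1) = 19/48, H(X|Y=1) = 1.2364
  p(Y=2) = 1/6, H(X|Y=2) = 1.2988
H(X|Y) = 0.4375×1.4937 + 0.3958×1.2364 + 0.1667×1.2988 = 1.3594 bits
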